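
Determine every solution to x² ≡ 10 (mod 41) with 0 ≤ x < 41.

16, 25

41 ≡ 1 (mod 4), so we find a root by search.
Trying successive values, 16² = 256 ≡ 10 (mod 41). The other root is 41 − 16 = 25.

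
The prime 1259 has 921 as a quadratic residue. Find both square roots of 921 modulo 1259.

203, 1056

Since 1259 ≡ 3 (mod 4), a square root of 921 is 921^((1259+1)/4) = 921^315 mod 1259.
Repeated squaring: 921^2≡934, 921^4≡1128, 921^8≡794, 921^16≡936, 921^32≡1091, 921^64≡526, 921^128≡955, 921^256≡509 (mod 1259).
921^315 = 921^(256+32+16+8+2+1) ≡ 1056 (mod 1259).
Check: 1056² = 1115136 ≡ 921 (mod 1259). The two roots are 203 and 1056.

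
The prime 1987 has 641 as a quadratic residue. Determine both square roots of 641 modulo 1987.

Since 1987 ≡ 3 (mod 4), a square root of 641 is 641^((1987+1)/4) = 641^497 mod 1987.
Repeated squaring: 641^2≡1559, 641^4≡380, 641^8≡1336, 641^16≡570, 641^32≡1019, 641^64≡1147, 641^128≡215, 641^256≡524 (mod 1987).
641^497 = 641^(256+128+64+32+16+1) ≡ 1183 (mod 1987).
Check: 1183² = 1399489 ≡ 641 (mod 1987). The two roots are 804 and 1183.

804, 1183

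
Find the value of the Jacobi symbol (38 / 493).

1

Pull out 2: since 493 ≡ 5 (mod 8), (2/493) = -1.
Reciprocity: 19 ≡ 3 and 493 ≡ 1 (mod 4), so (19/493) = +(493/19).
Reduce top mod 19: now compute (18/19).
Pull out 2: since 19 ≡ 3 (mod 8), (2/19) = -1.
Reciprocity: 9 ≡ 1 and 19 ≡ 3 (mod 4), so (9/19) = +(19/9).
Reduce top mod 9: now compute (1/9).
Reached (1/9) = 1. Collecting the sign flips along the way, the symbol is +1.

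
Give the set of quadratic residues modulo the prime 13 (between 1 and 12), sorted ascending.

Square k = 1,…,6 (k and 13−k give the same square):
1²=1, 2²=4, 3²=9, 4²≡3, 5²≡12, 6²≡10 (mod 13).
So the quadratic residues mod 13 are {1, 3, 4, 9, 10, 12}.

1,3,4,9,10,12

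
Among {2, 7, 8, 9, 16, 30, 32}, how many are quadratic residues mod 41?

(2/41) = +1 → QR.
(7/41) = -1 → non-residue.
(8/41) = +1 → QR.
(9/41) = +1 → QR.
(16/41) = +1 → QR.
(30/41) = -1 → non-residue.
(32/41) = +1 → QR.
Total quadratic residues among the 7: 5.

5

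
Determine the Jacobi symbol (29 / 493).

0

Reciprocity: 29 ≡ 1 and 493 ≡ 1 (mod 4), so (29/493) = +(493/29).
Reduce top mod 29: now compute (0/29).
Top reduces to 0: gcd > 1, so the symbol is 0.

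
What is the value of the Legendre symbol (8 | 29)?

-1

Pull out 2^3: since 29 ≡ 5 (mod 8), (2/29) = -1, so (2/29)^3 = -1.
Reached (1/29) = 1. Collecting the sign flips along the way, the symbol is -1.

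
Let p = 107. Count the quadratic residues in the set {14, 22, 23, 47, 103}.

3

(14/107) = +1 → QR.
(22/107) = -1 → non-residue.
(23/107) = +1 → QR.
(47/107) = +1 → QR.
(103/107) = -1 → non-residue.
Total quadratic residues among the 5: 3.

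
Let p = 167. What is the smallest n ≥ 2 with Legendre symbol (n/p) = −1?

5

(2/167) = +1, so 2 is a residue.
(3/167) = +1, so 3 is a residue.
(4/167) = +1, so 4 is a residue.
(5/167) = −1, so 5 is the smallest positive non-residue mod 167.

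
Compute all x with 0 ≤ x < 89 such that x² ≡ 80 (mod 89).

13, 76

89 ≡ 1 (mod 4), so we find a root by search.
Trying successive values, 13² = 169 ≡ 80 (mod 89). The other root is 89 − 13 = 76.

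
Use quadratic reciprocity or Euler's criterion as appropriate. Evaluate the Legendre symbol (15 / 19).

Reciprocity: 15 ≡ 3 and 19 ≡ 3 (mod 4), so (15/19) = −(19/15).
Reduce top mod 15: now compute (4/15).
Pull out 2^2: since 15 ≡ 7 (mod 8), (2/15) = +1, so (2/15)^2 = +1.
Reached (1/15) = 1. Collecting the sign flips along the way, the symbol is -1.

-1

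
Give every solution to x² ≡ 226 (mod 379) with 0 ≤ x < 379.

Since 379 ≡ 3 (mod 4), a square root of 226 is 226^((379+1)/4) = 226^95 mod 379.
Repeated squaring: 226^2≡290, 226^4≡341, 226^8≡307, 226^16≡257, 226^32≡103, 226^64≡376 (mod 379).
226^95 = 226^(64+16+8+4+2+1) ≡ 329 (mod 379).
Check: 329² = 108241 ≡ 226 (mod 379). The two roots are 50 and 329.

50, 329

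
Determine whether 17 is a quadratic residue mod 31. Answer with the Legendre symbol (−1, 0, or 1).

-1

Reciprocity: 17 ≡ 1 and 31 ≡ 3 (mod 4), so (17/31) = +(31/17).
Reduce top mod 17: now compute (14/17).
Pull out 2: since 17 ≡ 1 (mod 8), (2/17) = +1.
Reciprocity: 7 ≡ 3 and 17 ≡ 1 (mod 4), so (7/17) = +(17/7).
Reduce top mod 7: now compute (3/7).
Reciprocity: 3 ≡ 3 and 7 ≡ 3 (mod 4), so (3/7) = −(7/3).
Reduce top mod 3: now compute (1/3).
Reached (1/3) = 1. Collecting the sign flips along the way, the symbol is -1.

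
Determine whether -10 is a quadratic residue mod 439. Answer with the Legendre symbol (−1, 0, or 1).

Euler's criterion: (-10/439) ≡ 429^219 (mod 439).
429^2 ≡ 100 (mod 439)
429^4 ≡ 342 (mod 439)
429^8 ≡ 190 (mod 439)
429^16 ≡ 102 (mod 439)
429^32 ≡ 307 (mod 439)
429^64 ≡ 303 (mod 439)
429^128 ≡ 58 (mod 439)
429^219 = 429^(128+64+16+8+2+1) ≡ 438 (mod 439).
Result is 438 ≡ −1, so (-10/439) = −1.

-1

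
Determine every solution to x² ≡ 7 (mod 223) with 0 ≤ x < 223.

26, 197

Since 223 ≡ 3 (mod 4), a square root of 7 is 7^((223+1)/4) = 7^56 mod 223.
Repeated squaring: 7^2≡49, 7^4≡171, 7^8≡28, 7^16≡115, 7^32≡68 (mod 223).
7^56 = 7^(32+16+8) ≡ 197 (mod 223).
Check: 197² = 38809 ≡ 7 (mod 223). The two roots are 26 and 197.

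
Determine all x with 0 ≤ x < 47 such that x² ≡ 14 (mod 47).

22, 25

Since 47 ≡ 3 (mod 4), a square root of 14 is 14^((47+1)/4) = 14^12 mod 47.
Repeated squaring: 14^2≡8, 14^4≡17, 14^8≡7 (mod 47).
14^12 = 14^(8+4) ≡ 25 (mod 47).
Check: 25² = 625 ≡ 14 (mod 47). The two roots are 22 and 25.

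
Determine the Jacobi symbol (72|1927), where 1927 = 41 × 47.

Pull out 2^3: since 1927 ≡ 7 (mod 8), (2/1927) = +1, so (2/1927)^3 = +1.
Reciprocity: 9 ≡ 1 and 1927 ≡ 3 (mod 4), so (9/1927) = +(1927/9).
Reduce top mod 9: now compute (1/9).
Reached (1/9) = 1. Collecting the sign flips along the way, the symbol is +1.

1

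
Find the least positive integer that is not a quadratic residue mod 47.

(2/47) = +1, so 2 is a residue.
(3/47) = +1, so 3 is a residue.
(4/47) = +1, so 4 is a residue.
(5/47) = −1, so 5 is the smallest positive non-residue mod 47.

5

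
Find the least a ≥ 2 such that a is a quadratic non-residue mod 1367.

(2/1367) = +1, so 2 is a residue.
(3/1367) = +1, so 3 is a residue.
(4/1367) = +1, so 4 is a residue.
(5/1367) = −1, so 5 is the smallest positive non-residue mod 1367.

5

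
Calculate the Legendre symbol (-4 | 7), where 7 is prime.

Euler's criterion: (-4/7) ≡ 3^3 (mod 7).
3^2 ≡ 2 (mod 7)
3^3 = 3^(2+1) ≡ 6 (mod 7).
Result is 6 ≡ −1, so (-4/7) = −1.

-1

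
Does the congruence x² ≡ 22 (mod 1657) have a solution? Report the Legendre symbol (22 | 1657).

Pull out 2: since 1657 ≡ 1 (mod 8), (2/1657) = +1.
Reciprocity: 11 ≡ 3 and 1657 ≡ 1 (mod 4), so (11/1657) = +(1657/11).
Reduce top mod 11: now compute (7/11).
Reciprocity: 7 ≡ 3 and 11 ≡ 3 (mod 4), so (7/11) = −(11/7).
Reduce top mod 7: now compute (4/7).
Pull out 2^2: since 7 ≡ 7 (mod 8), (2/7) = +1, so (2/7)^2 = +1.
Reached (1/7) = 1. Collecting the sign flips along the way, the symbol is -1.

-1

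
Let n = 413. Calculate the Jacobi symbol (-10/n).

1

First reduce: -10 ≡ 403 (mod 413).
Reciprocity: 403 ≡ 3 and 413 ≡ 1 (mod 4), so (403/413) = +(413/403).
Reduce top mod 403: now compute (10/403).
Pull out 2: since 403 ≡ 3 (mod 8), (2/403) = -1.
Reciprocity: 5 ≡ 1 and 403 ≡ 3 (mod 4), so (5/403) = +(403/5).
Reduce top mod 5: now compute (3/5).
Reciprocity: 3 ≡ 3 and 5 ≡ 1 (mod 4), so (3/5) = +(5/3).
Reduce top mod 3: now compute (2/3).
Pull out 2: since 3 ≡ 3 (mod 8), (2/3) = -1.
Reached (1/3) = 1. Collecting the sign flips along the way, the symbol is +1.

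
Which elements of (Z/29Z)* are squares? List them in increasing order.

Square k = 1,…,14 (k and 29−k give the same square):
1²=1, 2²=4, 3²=9, 4²=16, 5²=25, 6²≡7, 7²≡20, 8²≡6, 9²≡23, 10²≡13, 11²≡5, 12²≡28, 13²≡24, 14²≡22 (mod 29).
So the quadratic residues mod 29 are {1, 4, 5, 6, 7, 9, 13, 16, 20, 22, 23, 24, 25, 28}.

1,4,5,6,7,9,13,16,20,22,23,24,25,28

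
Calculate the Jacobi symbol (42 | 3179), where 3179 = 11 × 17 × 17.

1

Pull out 2: since 3179 ≡ 3 (mod 8), (2/3179) = -1.
Reciprocity: 21 ≡ 1 and 3179 ≡ 3 (mod 4), so (21/3179) = +(3179/21).
Reduce top mod 21: now compute (8/21).
Pull out 2^3: since 21 ≡ 5 (mod 8), (2/21) = -1, so (2/21)^3 = -1.
Reached (1/21) = 1. Collecting the sign flips along the way, the symbol is +1.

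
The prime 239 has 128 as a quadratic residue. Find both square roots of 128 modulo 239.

Since 239 ≡ 3 (mod 4), a square root of 128 is 128^((239+1)/4) = 128^60 mod 239.
Repeated squaring: 128^2≡132, 128^4≡216, 128^8≡51, 128^16≡211, 128^32≡67 (mod 239).
128^60 = 128^(32+16+8+4) ≡ 75 (mod 239).
Check: 75² = 5625 ≡ 128 (mod 239). The two roots are 75 and 164.

75, 164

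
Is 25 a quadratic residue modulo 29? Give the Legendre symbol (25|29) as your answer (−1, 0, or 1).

Reciprocity: 25 ≡ 1 and 29 ≡ 1 (mod 4), so (25/29) = +(29/25).
Reduce top mod 25: now compute (4/25).
Pull out 2^2: since 25 ≡ 1 (mod 8), (2/25) = +1, so (2/25)^2 = +1.
Reached (1/25) = 1. Collecting the sign flips along the way, the symbol is +1.

1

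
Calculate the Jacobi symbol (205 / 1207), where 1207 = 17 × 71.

-1

Reciprocity: 205 ≡ 1 and 1207 ≡ 3 (mod 4), so (205/1207) = +(1207/205).
Reduce top mod 205: now compute (182/205).
Pull out 2: since 205 ≡ 5 (mod 8), (2/205) = -1.
Reciprocity: 91 ≡ 3 and 205 ≡ 1 (mod 4), so (91/205) = +(205/91).
Reduce top mod 91: now compute (23/91).
Reciprocity: 23 ≡ 3 and 91 ≡ 3 (mod 4), so (23/91) = −(91/23).
Reduce top mod 23: now compute (22/23).
Pull out 2: since 23 ≡ 7 (mod 8), (2/23) = +1.
Reciprocity: 11 ≡ 3 and 23 ≡ 3 (mod 4), so (11/23) = −(23/11).
Reduce top mod 11: now compute (1/11).
Reached (1/11) = 1. Collecting the sign flips along the way, the symbol is -1.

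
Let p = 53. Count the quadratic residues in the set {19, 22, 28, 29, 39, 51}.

(19/53) = -1 → non-residue.
(22/53) = -1 → non-residue.
(28/53) = +1 → QR.
(29/53) = +1 → QR.
(39/53) = -1 → non-residue.
(51/53) = -1 → non-residue.
Total quadratic residues among the 6: 2.

2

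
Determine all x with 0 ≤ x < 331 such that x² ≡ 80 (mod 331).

Since 331 ≡ 3 (mod 4), a square root of 80 is 80^((331+1)/4) = 80^83 mod 331.
Repeated squaring: 80^2≡111, 80^4≡74, 80^8≡180, 80^16≡293, 80^32≡120, 80^64≡167 (mod 331).
80^83 = 80^(64+16+2+1) ≡ 270 (mod 331).
Check: 270² = 72900 ≡ 80 (mod 331). The two roots are 61 and 270.

61, 270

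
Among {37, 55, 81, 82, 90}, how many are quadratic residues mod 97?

(37/97) = -1 → non-residue.
(55/97) = -1 → non-residue.
(81/97) = +1 → QR.
(82/97) = -1 → non-residue.
(90/97) = -1 → non-residue.
Total quadratic residues among the 5: 1.

1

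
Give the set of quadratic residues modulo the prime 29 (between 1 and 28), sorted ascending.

Square k = 1,…,14 (k and 29−k give the same square):
1²=1, 2²=4, 3²=9, 4²=16, 5²=25, 6²≡7, 7²≡20, 8²≡6, 9²≡23, 10²≡13, 11²≡5, 12²≡28, 13²≡24, 14²≡22 (mod 29).
So the quadratic residues mod 29 are {1, 4, 5, 6, 7, 9, 13, 16, 20, 22, 23, 24, 25, 28}.

1, 4, 5, 6, 7, 9, 13, 16, 20, 22, 23, 24, 25, 28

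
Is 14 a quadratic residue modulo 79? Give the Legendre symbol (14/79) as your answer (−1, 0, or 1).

-1

Euler's criterion: (14/79) ≡ 14^39 (mod 79).
14^2 ≡ 38 (mod 79)
14^4 ≡ 22 (mod 79)
14^8 ≡ 10 (mod 79)
14^16 ≡ 21 (mod 79)
14^32 ≡ 46 (mod 79)
14^39 = 14^(32+4+2+1) ≡ 78 (mod 79).
Result is 78 ≡ −1, so (14/79) = −1.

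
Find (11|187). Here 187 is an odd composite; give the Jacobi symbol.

Reciprocity: 11 ≡ 3 and 187 ≡ 3 (mod 4), so (11/187) = −(187/11).
Reduce top mod 11: now compute (0/11).
Top reduces to 0: gcd > 1, so the symbol is 0.

0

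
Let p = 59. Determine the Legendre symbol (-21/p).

-1

Euler's criterion: (-21/59) ≡ 38^29 (mod 59).
38^2 ≡ 28 (mod 59)
38^4 ≡ 17 (mod 59)
38^8 ≡ 53 (mod 59)
38^16 ≡ 36 (mod 59)
38^29 = 38^(16+8+4+1) ≡ 58 (mod 59).
Result is 58 ≡ −1, so (-21/59) = −1.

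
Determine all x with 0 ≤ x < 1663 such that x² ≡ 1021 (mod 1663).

Since 1663 ≡ 3 (mod 4), a square root of 1021 is 1021^((1663+1)/4) = 1021^416 mod 1663.
Repeated squaring: 1021^2≡1403, 1021^4≡1080, 1021^8≡637, 1021^16≡1660, 1021^32≡9, 1021^64≡81, 1021^128≡1572, 1021^256≡1629 (mod 1663).
1021^416 = 1021^(256+128+32) ≡ 1238 (mod 1663).
Check: 1238² = 1532644 ≡ 1021 (mod 1663). The two roots are 425 and 1238.

425, 1238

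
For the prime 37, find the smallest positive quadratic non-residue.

(2/37) = −1, so 2 is the smallest positive non-residue mod 37.

2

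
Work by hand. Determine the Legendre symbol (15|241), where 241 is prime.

Reciprocity: 15 ≡ 3 and 241 ≡ 1 (mod 4), so (15/241) = +(241/15).
Reduce top mod 15: now compute (1/15).
Reached (1/15) = 1. Collecting the sign flips along the way, the symbol is +1.

1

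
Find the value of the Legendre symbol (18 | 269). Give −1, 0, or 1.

-1

Euler's criterion: (18/269) ≡ 18^134 (mod 269).
18^2 ≡ 55 (mod 269)
18^4 ≡ 66 (mod 269)
18^8 ≡ 52 (mod 269)
18^16 ≡ 14 (mod 269)
18^32 ≡ 196 (mod 269)
18^64 ≡ 218 (mod 269)
18^128 ≡ 180 (mod 269)
18^134 = 18^(128+4+2) ≡ 268 (mod 269).
Result is 268 ≡ −1, so (18/269) = −1.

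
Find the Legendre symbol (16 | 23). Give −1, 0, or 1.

Pull out 2^4: since 23 ≡ 7 (mod 8), (2/23) = +1, so (2/23)^4 = +1.
Reached (1/23) = 1. Collecting the sign flips along the way, the symbol is +1.

1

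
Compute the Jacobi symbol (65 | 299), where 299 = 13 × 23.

Reciprocity: 65 ≡ 1 and 299 ≡ 3 (mod 4), so (65/299) = +(299/65).
Reduce top mod 65: now compute (39/65).
Reciprocity: 39 ≡ 3 and 65 ≡ 1 (mod 4), so (39/65) = +(65/39).
Reduce top mod 39: now compute (26/39).
Pull out 2: since 39 ≡ 7 (mod 8), (2/39) = +1.
Reciprocity: 13 ≡ 1 and 39 ≡ 3 (mod 4), so (13/39) = +(39/13).
Reduce top mod 13: now compute (0/13).
Top reduces to 0: gcd > 1, so the symbol is 0.

0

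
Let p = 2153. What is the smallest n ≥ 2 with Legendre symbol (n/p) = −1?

3

(2/2153) = +1, so 2 is a residue.
(3/2153) = −1, so 3 is the smallest positive non-residue mod 2153.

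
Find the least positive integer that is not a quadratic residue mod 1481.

3

(2/1481) = +1, so 2 is a residue.
(3/1481) = −1, so 3 is the smallest positive non-residue mod 1481.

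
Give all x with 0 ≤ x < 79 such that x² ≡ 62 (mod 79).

33, 46

Since 79 ≡ 3 (mod 4), a square root of 62 is 62^((79+1)/4) = 62^20 mod 79.
Repeated squaring: 62^2≡52, 62^4≡18, 62^8≡8, 62^16≡64 (mod 79).
62^20 = 62^(16+4) ≡ 46 (mod 79).
Check: 46² = 2116 ≡ 62 (mod 79). The two roots are 33 and 46.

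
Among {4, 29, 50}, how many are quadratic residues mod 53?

2

(4/53) = +1 → QR.
(29/53) = +1 → QR.
(50/53) = -1 → non-residue.
Total quadratic residues among the 3: 2.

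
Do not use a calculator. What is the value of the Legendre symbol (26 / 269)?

Pull out 2: since 269 ≡ 5 (mod 8), (2/269) = -1.
Reciprocity: 13 ≡ 1 and 269 ≡ 1 (mod 4), so (13/269) = +(269/13).
Reduce top mod 13: now compute (9/13).
Reciprocity: 9 ≡ 1 and 13 ≡ 1 (mod 4), so (9/13) = +(13/9).
Reduce top mod 9: now compute (4/9).
Pull out 2^2: since 9 ≡ 1 (mod 8), (2/9) = +1, so (2/9)^2 = +1.
Reached (1/9) = 1. Collecting the sign flips along the way, the symbol is -1.

-1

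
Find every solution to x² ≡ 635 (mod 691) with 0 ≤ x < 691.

324, 367

Since 691 ≡ 3 (mod 4), a square root of 635 is 635^((691+1)/4) = 635^173 mod 691.
Repeated squaring: 635^2≡372, 635^4≡184, 635^8≡688, 635^16≡9, 635^32≡81, 635^64≡342, 635^128≡185 (mod 691).
635^173 = 635^(128+32+8+4+1) ≡ 324 (mod 691).
Check: 324² = 104976 ≡ 635 (mod 691). The two roots are 324 and 367.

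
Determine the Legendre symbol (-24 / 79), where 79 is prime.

First reduce: -24 ≡ 55 (mod 79).
Reciprocity: 55 ≡ 3 and 79 ≡ 3 (mod 4), so (55/79) = −(79/55).
Reduce top mod 55: now compute (24/55).
Pull out 2^3: since 55 ≡ 7 (mod 8), (2/55) = +1, so (2/55)^3 = +1.
Reciprocity: 3 ≡ 3 and 55 ≡ 3 (mod 4), so (3/55) = −(55/3).
Reduce top mod 3: now compute (1/3).
Reached (1/3) = 1. Collecting the sign flips along the way, the symbol is +1.

1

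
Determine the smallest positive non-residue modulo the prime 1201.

11

(2/1201) = +1, so 2 is a residue.
(3/1201) = +1, so 3 is a residue.
(4/1201) = +1, so 4 is a residue.
(5/1201) = +1, so 5 is a residue.
(6/1201) = +1, so 6 is a residue.
(7/1201) = +1, so 7 is a residue.
(8/1201) = +1, so 8 is a residue.
(9/1201) = +1, so 9 is a residue.
(10/1201) = +1, so 10 is a residue.
(11/1201) = −1, so 11 is the smallest positive non-residue mod 1201.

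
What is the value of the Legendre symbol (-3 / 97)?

Euler's criterion: (-3/97) ≡ 94^48 (mod 97).
94^2 ≡ 9 (mod 97)
94^4 ≡ 81 (mod 97)
94^8 ≡ 62 (mod 97)
94^16 ≡ 61 (mod 97)
94^32 ≡ 35 (mod 97)
94^48 = 94^(32+16) ≡ 1 (mod 97).
Result is 1, so (-3/97) = 1.

1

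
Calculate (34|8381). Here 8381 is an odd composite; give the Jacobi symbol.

0

Pull out 2: since 8381 ≡ 5 (mod 8), (2/8381) = -1.
Reciprocity: 17 ≡ 1 and 8381 ≡ 1 (mod 4), so (17/8381) = +(8381/17).
Reduce top mod 17: now compute (0/17).
Top reduces to 0: gcd > 1, so the symbol is 0.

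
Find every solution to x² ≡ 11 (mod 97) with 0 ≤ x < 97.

37, 60

97 ≡ 1 (mod 4), so we find a root by search.
Trying successive values, 37² = 1369 ≡ 11 (mod 97). The other root is 97 − 37 = 60.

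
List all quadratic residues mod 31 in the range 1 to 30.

1 2 4 5 7 8 9 10 14 16 18 19 20 25 28

Square k = 1,…,15 (k and 31−k give the same square):
1²=1, 2²=4, 3²=9, 4²=16, 5²=25, 6²≡5, 7²≡18, 8²≡2, 9²≡19, 10²≡7, 11²≡28, 12²≡20, 13²≡14, 14²≡10, 15²≡8 (mod 31).
So the quadratic residues mod 31 are {1, 2, 4, 5, 7, 8, 9, 10, 14, 16, 18, 19, 20, 25, 28}.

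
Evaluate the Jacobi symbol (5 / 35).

0

Reciprocity: 5 ≡ 1 and 35 ≡ 3 (mod 4), so (5/35) = +(35/5).
Reduce top mod 5: now compute (0/5).
Top reduces to 0: gcd > 1, so the symbol is 0.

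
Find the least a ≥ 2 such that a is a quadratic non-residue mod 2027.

2

(2/2027) = −1, so 2 is the smallest positive non-residue mod 2027.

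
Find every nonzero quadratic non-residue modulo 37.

Square k = 1,…,18 (k and 37−k give the same square):
1²=1, 2²=4, 3²=9, 4²=16, 5²=25, 6²=36, 7²≡12, 8²≡27, 9²≡7, 10²≡26, 11²≡10, 12²≡33, 13²≡21, 14²≡11, 15²≡3, 16²≡34, 17²≡30, 18²≡28 (mod 37).
The residues are {1, 3, 4, 7, 9, 10, 11, 12, 16, 21, 25, 26, 27, 28, 30, 33, 34, 36}; the non-residues are the remaining 18 nonzero classes.

2, 5, 6, 8, 13, 14, 15, 17, 18, 19, 20, 22, 23, 24, 29, 31, 32, 35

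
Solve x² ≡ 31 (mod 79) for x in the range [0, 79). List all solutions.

30, 49

Since 79 ≡ 3 (mod 4), a square root of 31 is 31^((79+1)/4) = 31^20 mod 79.
Repeated squaring: 31^2≡13, 31^4≡11, 31^8≡42, 31^16≡26 (mod 79).
31^20 = 31^(16+4) ≡ 49 (mod 79).
Check: 49² = 2401 ≡ 31 (mod 79). The two roots are 30 and 49.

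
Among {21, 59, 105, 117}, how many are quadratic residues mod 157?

2

(21/157) = -1 → non-residue.
(59/157) = -1 → non-residue.
(105/157) = +1 → QR.
(117/157) = +1 → QR.
Total quadratic residues among the 4: 2.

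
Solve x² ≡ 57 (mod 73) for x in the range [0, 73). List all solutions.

35, 38

73 ≡ 1 (mod 4), so we find a root by search.
Trying successive values, 35² = 1225 ≡ 57 (mod 73). The other root is 73 − 35 = 38.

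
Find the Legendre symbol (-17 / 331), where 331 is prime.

Euler's criterion: (-17/331) ≡ 314^165 (mod 331).
314^2 ≡ 289 (mod 331)
314^4 ≡ 109 (mod 331)
314^8 ≡ 296 (mod 331)
314^16 ≡ 232 (mod 331)
314^32 ≡ 202 (mod 331)
314^64 ≡ 91 (mod 331)
314^128 ≡ 6 (mod 331)
314^165 = 314^(128+32+4+1) ≡ 330 (mod 331).
Result is 330 ≡ −1, so (-17/331) = −1.

-1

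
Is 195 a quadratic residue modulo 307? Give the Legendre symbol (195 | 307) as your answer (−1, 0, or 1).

Reciprocity: 195 ≡ 3 and 307 ≡ 3 (mod 4), so (195/307) = −(307/195).
Reduce top mod 195: now compute (112/195).
Pull out 2^4: since 195 ≡ 3 (mod 8), (2/195) = -1, so (2/195)^4 = +1.
Reciprocity: 7 ≡ 3 and 195 ≡ 3 (mod 4), so (7/195) = −(195/7).
Reduce top mod 7: now compute (6/7).
Pull out 2: since 7 ≡ 7 (mod 8), (2/7) = +1.
Reciprocity: 3 ≡ 3 and 7 ≡ 3 (mod 4), so (3/7) = −(7/3).
Reduce top mod 3: now compute (1/3).
Reached (1/3) = 1. Collecting the sign flips along the way, the symbol is -1.

-1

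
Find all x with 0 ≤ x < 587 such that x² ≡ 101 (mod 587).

Since 587 ≡ 3 (mod 4), a square root of 101 is 101^((587+1)/4) = 101^147 mod 587.
Repeated squaring: 101^2≡222, 101^4≡563, 101^8≡576, 101^16≡121, 101^32≡553, 101^64≡569, 101^128≡324 (mod 587).
101^147 = 101^(128+16+2+1) ≡ 175 (mod 587).
Check: 175² = 30625 ≡ 101 (mod 587). The two roots are 175 and 412.

175, 412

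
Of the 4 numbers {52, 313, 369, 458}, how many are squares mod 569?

(52/569) = +1 → QR.
(313/569) = +1 → QR.
(369/569) = +1 → QR.
(458/569) = +1 → QR.
Total quadratic residues among the 4: 4.

4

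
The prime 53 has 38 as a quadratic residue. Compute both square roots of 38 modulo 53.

12, 41

53 ≡ 1 (mod 4), so we find a root by search.
Trying successive values, 12² = 144 ≡ 38 (mod 53). The other root is 53 − 12 = 41.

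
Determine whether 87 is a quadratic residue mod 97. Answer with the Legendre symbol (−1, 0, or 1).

Euler's criterion: (87/97) ≡ 87^48 (mod 97).
87^2 ≡ 3 (mod 97)
87^4 ≡ 9 (mod 97)
87^8 ≡ 81 (mod 97)
87^16 ≡ 62 (mod 97)
87^32 ≡ 61 (mod 97)
87^48 = 87^(32+16) ≡ 96 (mod 97).
Result is 96 ≡ −1, so (87/97) = −1.

-1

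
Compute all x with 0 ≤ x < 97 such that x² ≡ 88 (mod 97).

31, 66

97 ≡ 1 (mod 4), so we find a root by search.
Trying successive values, 31² = 961 ≡ 88 (mod 97). The other root is 97 − 31 = 66.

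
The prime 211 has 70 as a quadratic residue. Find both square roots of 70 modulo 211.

Since 211 ≡ 3 (mod 4), a square root of 70 is 70^((211+1)/4) = 70^53 mod 211.
Repeated squaring: 70^2≡47, 70^4≡99, 70^8≡95, 70^16≡163, 70^32≡194 (mod 211).
70^53 = 70^(32+16+4+1) ≡ 80 (mod 211).
Check: 80² = 6400 ≡ 70 (mod 211). The two roots are 80 and 131.

80, 131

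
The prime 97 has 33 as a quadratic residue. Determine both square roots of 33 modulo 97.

97 ≡ 1 (mod 4), so we find a root by search.
Trying successive values, 18² = 324 ≡ 33 (mod 97). The other root is 97 − 18 = 79.

18, 79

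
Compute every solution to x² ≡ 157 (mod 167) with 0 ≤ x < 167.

Since 167 ≡ 3 (mod 4), a square root of 157 is 157^((167+1)/4) = 157^42 mod 167.
Repeated squaring: 157^2≡100, 157^4≡147, 157^8≡66, 157^16≡14, 157^32≡29 (mod 167).
157^42 = 157^(32+8+2) ≡ 18 (mod 167).
Check: 18² = 324 ≡ 157 (mod 167). The two roots are 18 and 149.

18, 149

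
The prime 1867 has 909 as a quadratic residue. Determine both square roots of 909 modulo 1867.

261, 1606

Since 1867 ≡ 3 (mod 4), a square root of 909 is 909^((1867+1)/4) = 909^467 mod 1867.
Repeated squaring: 909^2≡1067, 909^4≡1486, 909^8≡1402, 909^16≡1520, 909^32≡921, 909^64≡623, 909^128≡1660, 909^256≡1775 (mod 1867).
909^467 = 909^(256+128+64+16+2+1) ≡ 1606 (mod 1867).
Check: 1606² = 2579236 ≡ 909 (mod 1867). The two roots are 261 and 1606.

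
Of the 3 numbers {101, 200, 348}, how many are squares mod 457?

(101/457) = -1 → non-residue.
(200/457) = +1 → QR.
(348/457) = +1 → QR.
Total quadratic residues among the 3: 2.

2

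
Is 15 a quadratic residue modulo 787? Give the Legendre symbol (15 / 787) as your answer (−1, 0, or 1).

Reciprocity: 15 ≡ 3 and 787 ≡ 3 (mod 4), so (15/787) = −(787/15).
Reduce top mod 15: now compute (7/15).
Reciprocity: 7 ≡ 3 and 15 ≡ 3 (mod 4), so (7/15) = −(15/7).
Reduce top mod 7: now compute (1/7).
Reached (1/7) = 1. Collecting the sign flips along the way, the symbol is +1.

1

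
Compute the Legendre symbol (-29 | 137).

-1

Euler's criterion: (-29/137) ≡ 108^68 (mod 137).
108^2 ≡ 19 (mod 137)
108^4 ≡ 87 (mod 137)
108^8 ≡ 34 (mod 137)
108^16 ≡ 60 (mod 137)
108^32 ≡ 38 (mod 137)
108^64 ≡ 74 (mod 137)
108^68 = 108^(64+4) ≡ 136 (mod 137).
Result is 136 ≡ −1, so (-29/137) = −1.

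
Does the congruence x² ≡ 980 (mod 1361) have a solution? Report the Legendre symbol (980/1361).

1

Pull out 2^2: since 1361 ≡ 1 (mod 8), (2/1361) = +1, so (2/1361)^2 = +1.
Reciprocity: 245 ≡ 1 and 1361 ≡ 1 (mod 4), so (245/1361) = +(1361/245).
Reduce top mod 245: now compute (136/245).
Pull out 2^3: since 245 ≡ 5 (mod 8), (2/245) = -1, so (2/245)^3 = -1.
Reciprocity: 17 ≡ 1 and 245 ≡ 1 (mod 4), so (17/245) = +(245/17).
Reduce top mod 17: now compute (7/17).
Reciprocity: 7 ≡ 3 and 17 ≡ 1 (mod 4), so (7/17) = +(17/7).
Reduce top mod 7: now compute (3/7).
Reciprocity: 3 ≡ 3 and 7 ≡ 3 (mod 4), so (3/7) = −(7/3).
Reduce top mod 3: now compute (1/3).
Reached (1/3) = 1. Collecting the sign flips along the way, the symbol is +1.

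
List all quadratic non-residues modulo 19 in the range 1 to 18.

Square k = 1,…,9 (k and 19−k give the same square):
1²=1, 2²=4, 3²=9, 4²=16, 5²≡6, 6²≡17, 7²≡11, 8²≡7, 9²≡5 (mod 19).
The residues are {1, 4, 5, 6, 7, 9, 11, 16, 17}; the non-residues are the remaining 9 nonzero classes.

2 3 8 10 12 13 14 15 18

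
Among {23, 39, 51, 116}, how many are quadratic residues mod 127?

0

(23/127) = -1 → non-residue.
(39/127) = -1 → non-residue.
(51/127) = -1 → non-residue.
(116/127) = -1 → non-residue.
Total quadratic residues among the 4: 0.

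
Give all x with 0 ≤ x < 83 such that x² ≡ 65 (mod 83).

Since 83 ≡ 3 (mod 4), a square root of 65 is 65^((83+1)/4) = 65^21 mod 83.
Repeated squaring: 65^2≡75, 65^4≡64, 65^8≡29, 65^16≡11 (mod 83).
65^21 = 65^(16+4+1) ≡ 27 (mod 83).
Check: 27² = 729 ≡ 65 (mod 83). The two roots are 27 and 56.

27, 56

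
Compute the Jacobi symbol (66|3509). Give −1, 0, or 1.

0

Pull out 2: since 3509 ≡ 5 (mod 8), (2/3509) = -1.
Reciprocity: 33 ≡ 1 and 3509 ≡ 1 (mod 4), so (33/3509) = +(3509/33).
Reduce top mod 33: now compute (11/33).
Reciprocity: 11 ≡ 3 and 33 ≡ 1 (mod 4), so (11/33) = +(33/11).
Reduce top mod 11: now compute (0/11).
Top reduces to 0: gcd > 1, so the symbol is 0.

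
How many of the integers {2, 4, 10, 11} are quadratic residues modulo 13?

2

(2/13) = -1 → non-residue.
(4/13) = +1 → QR.
(10/13) = +1 → QR.
(11/13) = -1 → non-residue.
Total quadratic residues among the 4: 2.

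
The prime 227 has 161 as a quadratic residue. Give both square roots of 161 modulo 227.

36, 191

Since 227 ≡ 3 (mod 4), a square root of 161 is 161^((227+1)/4) = 161^57 mod 227.
Repeated squaring: 161^2≡43, 161^4≡33, 161^8≡181, 161^16≡73, 161^32≡108 (mod 227).
161^57 = 161^(32+16+8+1) ≡ 36 (mod 227).
Check: 36² = 1296 ≡ 161 (mod 227). The two roots are 36 and 191.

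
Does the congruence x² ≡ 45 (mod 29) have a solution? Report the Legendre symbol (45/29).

1

Euler's criterion: (45/29) ≡ 16^14 (mod 29).
16^2 ≡ 24 (mod 29)
16^4 ≡ 25 (mod 29)
16^8 ≡ 16 (mod 29)
16^14 = 16^(8+4+2) ≡ 1 (mod 29).
Result is 1, so (45/29) = 1.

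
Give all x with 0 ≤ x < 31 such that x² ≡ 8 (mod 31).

Since 31 ≡ 3 (mod 4), a square root of 8 is 8^((31+1)/4) = 8^8 mod 31.
Repeated squaring: 8^2≡2, 8^4≡4, 8^8≡16 (mod 31).
8^8 = 8^(8) ≡ 16 (mod 31).
Check: 16² = 256 ≡ 8 (mod 31). The two roots are 15 and 16.

15, 16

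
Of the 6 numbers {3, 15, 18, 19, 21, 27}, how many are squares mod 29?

(3/29) = -1 → non-residue.
(15/29) = -1 → non-residue.
(18/29) = -1 → non-residue.
(19/29) = -1 → non-residue.
(21/29) = -1 → non-residue.
(27/29) = -1 → non-residue.
Total quadratic residues among the 6: 0.

0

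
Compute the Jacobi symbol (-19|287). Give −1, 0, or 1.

-1

First reduce: -19 ≡ 268 (mod 287).
Pull out 2^2: since 287 ≡ 7 (mod 8), (2/287) = +1, so (2/287)^2 = +1.
Reciprocity: 67 ≡ 3 and 287 ≡ 3 (mod 4), so (67/287) = −(287/67).
Reduce top mod 67: now compute (19/67).
Reciprocity: 19 ≡ 3 and 67 ≡ 3 (mod 4), so (19/67) = −(67/19).
Reduce top mod 19: now compute (10/19).
Pull out 2: since 19 ≡ 3 (mod 8), (2/19) = -1.
Reciprocity: 5 ≡ 1 and 19 ≡ 3 (mod 4), so (5/19) = +(19/5).
Reduce top mod 5: now compute (4/5).
Pull out 2^2: since 5 ≡ 5 (mod 8), (2/5) = -1, so (2/5)^2 = +1.
Reached (1/5) = 1. Collecting the sign flips along the way, the symbol is -1.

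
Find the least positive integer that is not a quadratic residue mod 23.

(2/23) = +1, so 2 is a residue.
(3/23) = +1, so 3 is a residue.
(4/23) = +1, so 4 is a residue.
(5/23) = −1, so 5 is the smallest positive non-residue mod 23.

5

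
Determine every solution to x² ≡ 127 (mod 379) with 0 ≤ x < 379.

Since 379 ≡ 3 (mod 4), a square root of 127 is 127^((379+1)/4) = 127^95 mod 379.
Repeated squaring: 127^2≡211, 127^4≡178, 127^8≡227, 127^16≡364, 127^32≡225, 127^64≡218 (mod 379).
127^95 = 127^(64+16+8+4+2+1) ≡ 49 (mod 379).
Check: 49² = 2401 ≡ 127 (mod 379). The two roots are 49 and 330.

49, 330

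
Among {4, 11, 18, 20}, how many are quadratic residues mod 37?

(4/37) = +1 → QR.
(11/37) = +1 → QR.
(18/37) = -1 → non-residue.
(20/37) = -1 → non-residue.
Total quadratic residues among the 4: 2.

2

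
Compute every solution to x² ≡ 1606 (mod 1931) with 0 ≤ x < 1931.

244, 1687

Since 1931 ≡ 3 (mod 4), a square root of 1606 is 1606^((1931+1)/4) = 1606^483 mod 1931.
Repeated squaring: 1606^2≡1351, 1606^4≡406, 1606^8≡701, 1606^16≡927, 1606^32≡34, 1606^64≡1156, 1606^128≡84, 1606^256≡1263 (mod 1931).
1606^483 = 1606^(256+128+64+32+2+1) ≡ 1687 (mod 1931).
Check: 1687² = 2845969 ≡ 1606 (mod 1931). The two roots are 244 and 1687.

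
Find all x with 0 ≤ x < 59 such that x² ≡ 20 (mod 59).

16, 43

Since 59 ≡ 3 (mod 4), a square root of 20 is 20^((59+1)/4) = 20^15 mod 59.
Repeated squaring: 20^2≡46, 20^4≡51, 20^8≡5 (mod 59).
20^15 = 20^(8+4+2+1) ≡ 16 (mod 59).
Check: 16² = 256 ≡ 20 (mod 59). The two roots are 16 and 43.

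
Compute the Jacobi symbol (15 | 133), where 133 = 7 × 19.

Reciprocity: 15 ≡ 3 and 133 ≡ 1 (mod 4), so (15/133) = +(133/15).
Reduce top mod 15: now compute (13/15).
Reciprocity: 13 ≡ 1 and 15 ≡ 3 (mod 4), so (13/15) = +(15/13).
Reduce top mod 13: now compute (2/13).
Pull out 2: since 13 ≡ 5 (mod 8), (2/13) = -1.
Reached (1/13) = 1. Collecting the sign flips along the way, the symbol is -1.

-1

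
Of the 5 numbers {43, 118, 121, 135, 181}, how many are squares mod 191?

(43/191) = +1 → QR.
(118/191) = +1 → QR.
(121/191) = +1 → QR.
(135/191) = +1 → QR.
(181/191) = -1 → non-residue.
Total quadratic residues among the 5: 4.

4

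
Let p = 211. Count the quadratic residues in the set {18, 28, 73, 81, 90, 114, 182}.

4

(18/211) = -1 → non-residue.
(28/211) = -1 → non-residue.
(73/211) = +1 → QR.
(81/211) = +1 → QR.
(90/211) = -1 → non-residue.
(114/211) = +1 → QR.
(182/211) = +1 → QR.
Total quadratic residues among the 7: 4.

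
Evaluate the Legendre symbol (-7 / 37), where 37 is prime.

1

Euler's criterion: (-7/37) ≡ 30^18 (mod 37).
30^2 ≡ 12 (mod 37)
30^4 ≡ 33 (mod 37)
30^8 ≡ 16 (mod 37)
30^16 ≡ 34 (mod 37)
30^18 = 30^(16+2) ≡ 1 (mod 37).
Result is 1, so (-7/37) = 1.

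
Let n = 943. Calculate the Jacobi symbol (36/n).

Pull out 2^2: since 943 ≡ 7 (mod 8), (2/943) = +1, so (2/943)^2 = +1.
Reciprocity: 9 ≡ 1 and 943 ≡ 3 (mod 4), so (9/943) = +(943/9).
Reduce top mod 9: now compute (7/9).
Reciprocity: 7 ≡ 3 and 9 ≡ 1 (mod 4), so (7/9) = +(9/7).
Reduce top mod 7: now compute (2/7).
Pull out 2: since 7 ≡ 7 (mod 8), (2/7) = +1.
Reached (1/7) = 1. Collecting the sign flips along the way, the symbol is +1.

1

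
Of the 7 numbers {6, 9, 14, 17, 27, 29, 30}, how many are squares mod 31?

2

(6/31) = -1 → non-residue.
(9/31) = +1 → QR.
(14/31) = +1 → QR.
(17/31) = -1 → non-residue.
(27/31) = -1 → non-residue.
(29/31) = -1 → non-residue.
(30/31) = -1 → non-residue.
Total quadratic residues among the 7: 2.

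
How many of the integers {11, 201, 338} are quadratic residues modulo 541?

(11/541) = -1 → non-residue.
(201/541) = -1 → non-residue.
(338/541) = -1 → non-residue.
Total quadratic residues among the 3: 0.

0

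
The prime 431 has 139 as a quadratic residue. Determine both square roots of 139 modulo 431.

194, 237

Since 431 ≡ 3 (mod 4), a square root of 139 is 139^((431+1)/4) = 139^108 mod 431.
Repeated squaring: 139^2≡357, 139^4≡304, 139^8≡182, 139^16≡368, 139^32≡90, 139^64≡342 (mod 431).
139^108 = 139^(64+32+8+4) ≡ 194 (mod 431).
Check: 194² = 37636 ≡ 139 (mod 431). The two roots are 194 and 237.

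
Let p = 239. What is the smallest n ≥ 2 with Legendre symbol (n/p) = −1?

7

(2/239) = +1, so 2 is a residue.
(3/239) = +1, so 3 is a residue.
(4/239) = +1, so 4 is a residue.
(5/239) = +1, so 5 is a residue.
(6/239) = +1, so 6 is a residue.
(7/239) = −1, so 7 is the smallest positive non-residue mod 239.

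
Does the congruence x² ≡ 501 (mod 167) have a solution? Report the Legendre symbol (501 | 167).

First reduce: 501 ≡ 0 (mod 167).
Top reduces to 0: gcd > 1, so the symbol is 0.

0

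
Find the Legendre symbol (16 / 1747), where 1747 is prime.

1

Pull out 2^4: since 1747 ≡ 3 (mod 8), (2/1747) = -1, so (2/1747)^4 = +1.
Reached (1/1747) = 1. Collecting the sign flips along the way, the symbol is +1.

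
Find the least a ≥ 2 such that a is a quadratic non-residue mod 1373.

(2/1373) = −1, so 2 is the smallest positive non-residue mod 1373.

2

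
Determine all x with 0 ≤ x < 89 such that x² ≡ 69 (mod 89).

43, 46

89 ≡ 1 (mod 4), so we find a root by search.
Trying successive values, 43² = 1849 ≡ 69 (mod 89). The other root is 89 − 43 = 46.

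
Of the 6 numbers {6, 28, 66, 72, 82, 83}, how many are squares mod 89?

1

(6/89) = -1 → non-residue.
(28/89) = -1 → non-residue.
(66/89) = -1 → non-residue.
(72/89) = +1 → QR.
(82/89) = -1 → non-residue.
(83/89) = -1 → non-residue.
Total quadratic residues among the 6: 1.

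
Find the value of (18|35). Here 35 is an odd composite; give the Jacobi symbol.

Pull out 2: since 35 ≡ 3 (mod 8), (2/35) = -1.
Reciprocity: 9 ≡ 1 and 35 ≡ 3 (mod 4), so (9/35) = +(35/9).
Reduce top mod 9: now compute (8/9).
Pull out 2^3: since 9 ≡ 1 (mod 8), (2/9) = +1, so (2/9)^3 = +1.
Reached (1/9) = 1. Collecting the sign flips along the way, the symbol is -1.

-1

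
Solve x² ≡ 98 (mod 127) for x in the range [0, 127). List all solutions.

Since 127 ≡ 3 (mod 4), a square root of 98 is 98^((127+1)/4) = 98^32 mod 127.
Repeated squaring: 98^2≡79, 98^4≡18, 98^8≡70, 98^16≡74, 98^32≡15 (mod 127).
98^32 = 98^(32) ≡ 15 (mod 127).
Check: 15² = 225 ≡ 98 (mod 127). The two roots are 15 and 112.

15, 112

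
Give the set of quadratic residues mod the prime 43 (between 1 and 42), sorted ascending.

1 4 6 9 10 11 13 14 15 16 17 21 23 24 25 31 35 36 38 40 41

Square k = 1,…,21 (k and 43−k give the same square):
1²=1, 2²=4, 3²=9, 4²=16, 5²=25, 6²=36, 7²≡6, 8²≡21, 9²≡38, 10²≡14, 11²≡35, 12²≡15, 13²≡40, 14²≡24, 15²≡10, 16²≡41, 17²≡31, 18²≡23, 19²≡17, 20²≡13, 21²≡11 (mod 43).
So the quadratic residues mod 43 are {1, 4, 6, 9, 10, 11, 13, 14, 15, 16, 17, 21, 23, 24, 25, 31, 35, 36, 38, 40, 41}.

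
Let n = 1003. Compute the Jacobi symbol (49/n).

1

Reciprocity: 49 ≡ 1 and 1003 ≡ 3 (mod 4), so (49/1003) = +(1003/49).
Reduce top mod 49: now compute (23/49).
Reciprocity: 23 ≡ 3 and 49 ≡ 1 (mod 4), so (23/49) = +(49/23).
Reduce top mod 23: now compute (3/23).
Reciprocity: 3 ≡ 3 and 23 ≡ 3 (mod 4), so (3/23) = −(23/3).
Reduce top mod 3: now compute (2/3).
Pull out 2: since 3 ≡ 3 (mod 8), (2/3) = -1.
Reached (1/3) = 1. Collecting the sign flips along the way, the symbol is +1.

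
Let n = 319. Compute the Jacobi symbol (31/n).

Reciprocity: 31 ≡ 3 and 319 ≡ 3 (mod 4), so (31/319) = −(319/31).
Reduce top mod 31: now compute (9/31).
Reciprocity: 9 ≡ 1 and 31 ≡ 3 (mod 4), so (9/31) = +(31/9).
Reduce top mod 9: now compute (4/9).
Pull out 2^2: since 9 ≡ 1 (mod 8), (2/9) = +1, so (2/9)^2 = +1.
Reached (1/9) = 1. Collecting the sign flips along the way, the symbol is -1.

-1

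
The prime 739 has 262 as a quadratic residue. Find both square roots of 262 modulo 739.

157, 582

Since 739 ≡ 3 (mod 4), a square root of 262 is 262^((739+1)/4) = 262^185 mod 739.
Repeated squaring: 262^2≡656, 262^4≡238, 262^8≡480, 262^16≡571, 262^32≡142, 262^64≡211, 262^128≡181 (mod 739).
262^185 = 262^(128+32+16+8+1) ≡ 157 (mod 739).
Check: 157² = 24649 ≡ 262 (mod 739). The two roots are 157 and 582.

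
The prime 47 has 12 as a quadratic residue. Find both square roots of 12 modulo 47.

Since 47 ≡ 3 (mod 4), a square root of 12 is 12^((47+1)/4) = 12^12 mod 47.
Repeated squaring: 12^2≡3, 12^4≡9, 12^8≡34 (mod 47).
12^12 = 12^(8+4) ≡ 24 (mod 47).
Check: 24² = 576 ≡ 12 (mod 47). The two roots are 23 and 24.

23, 24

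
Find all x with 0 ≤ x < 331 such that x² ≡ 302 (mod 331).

Since 331 ≡ 3 (mod 4), a square root of 302 is 302^((331+1)/4) = 302^83 mod 331.
Repeated squaring: 302^2≡179, 302^4≡265, 302^8≡53, 302^16≡161, 302^32≡103, 302^64≡17 (mod 331).
302^83 = 302^(64+16+2+1) ≡ 77 (mod 331).
Check: 77² = 5929 ≡ 302 (mod 331). The two roots are 77 and 254.

77, 254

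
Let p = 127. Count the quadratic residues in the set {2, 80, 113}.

2

(2/127) = +1 → QR.
(80/127) = -1 → non-residue.
(113/127) = +1 → QR.
Total quadratic residues among the 3: 2.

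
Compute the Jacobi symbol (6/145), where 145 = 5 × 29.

Pull out 2: since 145 ≡ 1 (mod 8), (2/145) = +1.
Reciprocity: 3 ≡ 3 and 145 ≡ 1 (mod 4), so (3/145) = +(145/3).
Reduce top mod 3: now compute (1/3).
Reached (1/3) = 1. Collecting the sign flips along the way, the symbol is +1.

1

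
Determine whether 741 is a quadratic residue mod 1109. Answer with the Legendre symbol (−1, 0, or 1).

Reciprocity: 741 ≡ 1 and 1109 ≡ 1 (mod 4), so (741/1109) = +(1109/741).
Reduce top mod 741: now compute (368/741).
Pull out 2^4: since 741 ≡ 5 (mod 8), (2/741) = -1, so (2/741)^4 = +1.
Reciprocity: 23 ≡ 3 and 741 ≡ 1 (mod 4), so (23/741) = +(741/23).
Reduce top mod 23: now compute (5/23).
Reciprocity: 5 ≡ 1 and 23 ≡ 3 (mod 4), so (5/23) = +(23/5).
Reduce top mod 5: now compute (3/5).
Reciprocity: 3 ≡ 3 and 5 ≡ 1 (mod 4), so (3/5) = +(5/3).
Reduce top mod 3: now compute (2/3).
Pull out 2: since 3 ≡ 3 (mod 8), (2/3) = -1.
Reached (1/3) = 1. Collecting the sign flips along the way, the symbol is -1.

-1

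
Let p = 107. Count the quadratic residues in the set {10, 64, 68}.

2

(10/107) = +1 → QR.
(64/107) = +1 → QR.
(68/107) = -1 → non-residue.
Total quadratic residues among the 3: 2.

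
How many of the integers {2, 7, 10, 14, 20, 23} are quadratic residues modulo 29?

(2/29) = -1 → non-residue.
(7/29) = +1 → QR.
(10/29) = -1 → non-residue.
(14/29) = -1 → non-residue.
(20/29) = +1 → QR.
(23/29) = +1 → QR.
Total quadratic residues among the 6: 3.

3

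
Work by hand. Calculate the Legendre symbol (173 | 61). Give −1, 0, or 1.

First reduce: 173 ≡ 51 (mod 61).
Reciprocity: 51 ≡ 3 and 61 ≡ 1 (mod 4), so (51/61) = +(61/51).
Reduce top mod 51: now compute (10/51).
Pull out 2: since 51 ≡ 3 (mod 8), (2/51) = -1.
Reciprocity: 5 ≡ 1 and 51 ≡ 3 (mod 4), so (5/51) = +(51/5).
Reduce top mod 5: now compute (1/5).
Reached (1/5) = 1. Collecting the sign flips along the way, the symbol is -1.

-1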